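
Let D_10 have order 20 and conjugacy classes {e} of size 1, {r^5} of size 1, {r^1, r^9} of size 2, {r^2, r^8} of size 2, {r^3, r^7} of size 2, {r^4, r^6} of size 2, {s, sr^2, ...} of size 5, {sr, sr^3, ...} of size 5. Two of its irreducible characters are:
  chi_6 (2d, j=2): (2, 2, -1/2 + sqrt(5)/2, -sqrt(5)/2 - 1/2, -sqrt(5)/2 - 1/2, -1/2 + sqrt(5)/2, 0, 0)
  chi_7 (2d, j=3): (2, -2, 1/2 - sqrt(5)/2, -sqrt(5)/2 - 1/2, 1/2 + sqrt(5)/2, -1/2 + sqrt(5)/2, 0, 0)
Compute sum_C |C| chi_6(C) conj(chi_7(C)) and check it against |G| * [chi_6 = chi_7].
Sum = 0; so <chi_6, chi_7> = 0 (distinct irreducibles are orthogonal).

Why: Compute term by term over conjugacy classes (|C| * chi_6(C) * conj(chi_7(C))):
  1*(2)*conj(2) + 1*(2)*conj(-2) + 2*(-1/2 + sqrt(5)/2)*conj(1/2 - sqrt(5)/2) + 2*(-sqrt(5)/2 - 1/2)*conj(-sqrt(5)/2 - 1/2) + 2*(-sqrt(5)/2 - 1/2)*conj(1/2 + sqrt(5)/2) + 2*(-1/2 + sqrt(5)/2)*conj(-1/2 + sqrt(5)/2) + 5*(0)*conj(0) + 5*(0)*conj(0)
  = (4) + (-4) + (-3 + sqrt(5)) + (sqrt(5) + 3) + (-3 - sqrt(5)) + (3 - sqrt(5)) + (0) + (0)
  = 0.
Dividing by |G| = 20 gives 0/20 = 0, matching the row-orthogonality relation <chi_6, chi_7> = [chi_6 = chi_7].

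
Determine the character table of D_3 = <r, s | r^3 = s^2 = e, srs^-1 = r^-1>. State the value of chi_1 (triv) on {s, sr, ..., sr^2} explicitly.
Conjugacy classes: {e} of size 1, {r^1, r^2} of size 2, {s, sr, ..., sr^2} of size 3.
Character table:
  irrep \ class              {e} (size 1)  {r^1, r^2} (size 2)  {s, sr, ..., sr^2} (size 3)
  chi_1 (triv)               1             1                    1                          
  chi_2 (sign: r->1, s->-1)  1             1                    -1                         
  chi_3 (2d, j=1)            2             -1                   0                          

Spot check: chi_1 (triv) on {s, sr, ..., sr^2} = 1.

Justification: D_3 has order 2*3 = 6 with 3 conjugacy classes, hence 3 irreducibles. Sum of squared dims 1 + 1 + 4 = 6 = |G|. Linear characters come from the abelianisation; the 2-dimensional irreps have character r^k -> 2*cos(2*pi*j*k/3), reflections -> 0.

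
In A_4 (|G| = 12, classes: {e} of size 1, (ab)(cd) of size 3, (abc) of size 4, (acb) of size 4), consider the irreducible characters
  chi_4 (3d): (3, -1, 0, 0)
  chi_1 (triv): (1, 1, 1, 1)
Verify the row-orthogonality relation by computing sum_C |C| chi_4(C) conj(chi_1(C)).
Sum = 0; so <chi_4, chi_1> = 0 (distinct irreducibles are orthogonal).

Proof sketch: Compute term by term over conjugacy classes (|C| * chi_4(C) * conj(chi_1(C))):
  1*(3)*conj(1) + 3*(-1)*conj(1) + 4*(0)*conj(1) + 4*(0)*conj(1)
  = (3) + (-3) + (0) + (0)
  = 0.
(Exp terms are combined using exp(i*s)*conj(exp(i*t)) = exp(i*(s-t)), and sums of them are collapsed using the identity that for every m > 1 the m distinct m-th roots of unity sum to 0, e.g. 1 + exp(2*I*pi/3) + exp(-2*I*pi/3) = 0.)
Dividing by |G| = 12 gives 0/12 = 0, matching the row-orthogonality relation <chi_4, chi_1> = [chi_4 = chi_1].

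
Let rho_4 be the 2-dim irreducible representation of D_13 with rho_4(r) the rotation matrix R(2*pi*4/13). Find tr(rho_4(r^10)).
chi_{rho_4}(r^10) = 2*cos(2*pi*4*10/13) = 2*cos(80*pi/13)

Argument: rho_4(r^10) is rotation by angle 2*pi*4*10/13, whose trace is 2*cos(2*pi*4*10/13) = 2*cos(80*pi/13).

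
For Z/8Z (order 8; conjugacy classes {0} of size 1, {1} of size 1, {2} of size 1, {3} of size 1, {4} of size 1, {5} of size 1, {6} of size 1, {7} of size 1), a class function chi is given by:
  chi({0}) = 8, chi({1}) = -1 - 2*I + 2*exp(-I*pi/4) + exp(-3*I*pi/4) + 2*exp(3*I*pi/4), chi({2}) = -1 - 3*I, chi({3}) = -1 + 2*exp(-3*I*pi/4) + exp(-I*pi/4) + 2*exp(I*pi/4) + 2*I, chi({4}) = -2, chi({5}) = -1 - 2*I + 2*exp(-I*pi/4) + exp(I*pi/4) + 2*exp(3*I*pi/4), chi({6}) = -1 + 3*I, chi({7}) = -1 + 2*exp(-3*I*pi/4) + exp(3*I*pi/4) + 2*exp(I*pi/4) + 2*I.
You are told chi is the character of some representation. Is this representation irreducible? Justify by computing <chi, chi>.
Not irreducible (reducible): <chi, chi> = 14 > 1.

Why: <chi, chi> = (1/|G|) sum_C |C| * |chi(C)|^2 = (1/8)[1*|8|^2 + 1*|-1 - 2*I + 2*exp(-I*pi/4) + exp(-3*I*pi/4) + 2*exp(3*I*pi/4)|^2 + 1*|-1 - 3*I|^2 + 1*|-1 + 2*exp(-3*I*pi/4) + exp(-I*pi/4) + 2*exp(I*pi/4) + 2*I|^2 + 1*|-2|^2 + 1*|-1 - 2*I + 2*exp(-I*pi/4) + exp(I*pi/4) + 2*exp(3*I*pi/4)|^2 + 1*|-1 + 3*I|^2 + 1*|-1 + 2*exp(-3*I*pi/4) + exp(3*I*pi/4) + 2*exp(I*pi/4) + 2*I|^2]
  = (1/8)[(64) + (6 - 7*exp(3*I*pi/4) - exp(-3*I*pi/4) + 2*exp(I*pi/4) - 4*exp(-I*pi/4)) + (10) + (6 - 4*exp(3*I*pi/4) + 2*exp(-3*I*pi/4) - exp(I*pi/4) - 7*exp(-I*pi/4)) + (4) + (6 - 4*exp(3*I*pi/4) + 2*exp(-3*I*pi/4) - exp(I*pi/4) - 7*exp(-I*pi/4)) + (10) + (6 - 7*exp(3*I*pi/4) - exp(-3*I*pi/4) + 2*exp(I*pi/4) - 4*exp(-I*pi/4))] = 112/8 = 14.
(Exp terms are combined using exp(i*s)*conj(exp(i*t)) = exp(i*(s-t)), and sums of them are collapsed using the identity that for every m > 1 the m distinct m-th roots of unity sum to 0, e.g. 1 + exp(2*I*pi/3) + exp(-2*I*pi/3) = 0.)
A character is irreducible iff <chi, chi> = 1, so this representation is reducible.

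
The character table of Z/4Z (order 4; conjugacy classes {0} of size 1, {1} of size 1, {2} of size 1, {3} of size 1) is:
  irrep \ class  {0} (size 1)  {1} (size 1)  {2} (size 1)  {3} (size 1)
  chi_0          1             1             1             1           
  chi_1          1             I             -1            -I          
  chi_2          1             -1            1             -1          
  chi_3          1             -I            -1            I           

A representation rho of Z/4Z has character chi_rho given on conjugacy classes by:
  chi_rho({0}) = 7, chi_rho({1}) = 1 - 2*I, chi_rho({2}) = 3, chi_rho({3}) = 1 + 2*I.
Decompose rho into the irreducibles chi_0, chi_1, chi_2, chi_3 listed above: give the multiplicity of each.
Multiplicities: chi_0: 3, chi_1: 0, chi_2: 2, chi_3: 2.

Working: Use <chi_rho, chi> = (1/|G|) sum_C |C| * chi_rho(C) * conj(chi(C)) with |G| = 4 for each irreducible chi in the table:
  <chi_rho, chi_0> = (1/4)[1*(7)*conj(1) + 1*(1 - 2*I)*conj(1) + 1*(3)*conj(1) + 1*(1 + 2*I)*conj(1)]
      = (1/4)[(7) + (1 - 2*I) + (3) + (1 + 2*I)] = 12/4 = 3
  <chi_rho, chi_1> = (1/4)[1*(7)*conj(1) + 1*(1 - 2*I)*conj(I) + 1*(3)*conj(-1) + 1*(1 + 2*I)*conj(-I)]
      = (1/4)[(7) + (-2 - I) + (-3) + (-2 + I)] = 0/4 = 0
  <chi_rho, chi_2> = (1/4)[1*(7)*conj(1) + 1*(1 - 2*I)*conj(-1) + 1*(3)*conj(1) + 1*(1 + 2*I)*conj(-1)]
      = (1/4)[(7) + (-1 + 2*I) + (3) + (-1 - 2*I)] = 8/4 = 2
  <chi_rho, chi_3> = (1/4)[1*(7)*conj(1) + 1*(1 - 2*I)*conj(-I) + 1*(3)*conj(-1) + 1*(1 + 2*I)*conj(I)]
      = (1/4)[(7) + (2 + I) + (-3) + (2 - I)] = 8/4 = 2
(Exp terms are combined using exp(i*s)*conj(exp(i*t)) = exp(i*(s-t)), and sums of them are collapsed using the identity that for every m > 1 the m distinct m-th roots of unity sum to 0, e.g. 1 + exp(2*I*pi/3) + exp(-2*I*pi/3) = 0.)
Dimension check: dim(rho) = sum (mult * dim) = 3*1 + 0*1 + 2*1 + 2*1 = 7 = chi_rho(e) = 7.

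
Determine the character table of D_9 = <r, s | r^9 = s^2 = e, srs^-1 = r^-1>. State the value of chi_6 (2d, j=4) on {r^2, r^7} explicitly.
Conjugacy classes: {e} of size 1, {r^1, r^8} of size 2, {r^2, r^7} of size 2, {r^3, r^6} of size 2, {r^4, r^5} of size 2, {s, sr, ..., sr^8} of size 9.
Character table:
  irrep \ class              {e} (size 1)  {r^1, r^8} (size 2)  {r^2, r^7} (size 2)  {r^3, r^6} (size 2)  {r^4, r^5} (size 2)  {s, sr, ..., sr^8} (size 9)
  chi_1 (triv)               1             1                    1                    1                    1                    1                          
  chi_2 (sign: r->1, s->-1)  1             1                    1                    1                    1                    -1                         
  chi_3 (2d, j=1)            2             2*cos(2*pi/9)        2*cos(4*pi/9)        -1                   -2*cos(pi/9)         0                          
  chi_4 (2d, j=2)            2             2*cos(4*pi/9)        -2*cos(pi/9)         -1                   2*cos(2*pi/9)        0                          
  chi_5 (2d, j=3)            2             -1                   -1                   2                    -1                   0                          
  chi_6 (2d, j=4)            2             -2*cos(pi/9)         2*cos(2*pi/9)        -1                   2*cos(4*pi/9)        0                          

Spot check: chi_6 (2d, j=4) on {r^2, r^7} = 2*cos(2*pi/9).

Argument: D_9 has order 2*9 = 18 with 6 conjugacy classes, hence 6 irreducibles. Sum of squared dims 1 + 1 + 4 + 4 + 4 + 4 = 18 = |G|. Linear characters come from the abelianisation; the 2-dimensional irreps have character r^k -> 2*cos(2*pi*j*k/9), reflections -> 0.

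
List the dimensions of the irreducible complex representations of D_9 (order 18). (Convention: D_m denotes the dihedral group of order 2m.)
Dimensions: 1, 1, 2, 2, 2, 2

Explanation: There are 6 irreducibles (= number of conjugacy classes). Their dimensions d_i satisfy sum d_i^2 = |G| = 18: 1 + 1 + 4 + 4 + 4 + 4 = 18.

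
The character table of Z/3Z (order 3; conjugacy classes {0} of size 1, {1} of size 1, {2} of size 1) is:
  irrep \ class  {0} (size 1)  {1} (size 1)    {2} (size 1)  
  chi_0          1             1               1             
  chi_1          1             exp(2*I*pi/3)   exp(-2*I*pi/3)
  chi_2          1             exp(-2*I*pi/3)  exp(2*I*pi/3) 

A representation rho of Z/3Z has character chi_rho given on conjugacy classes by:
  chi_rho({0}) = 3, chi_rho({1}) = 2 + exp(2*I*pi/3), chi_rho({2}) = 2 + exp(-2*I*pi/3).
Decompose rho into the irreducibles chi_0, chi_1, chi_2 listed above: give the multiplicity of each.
Multiplicities: chi_0: 2, chi_1: 1, chi_2: 0.

Solution. Use <chi_rho, chi> = (1/|G|) sum_C |C| * chi_rho(C) * conj(chi(C)) with |G| = 3 for each irreducible chi in the table:
  <chi_rho, chi_0> = (1/3)[1*(3)*conj(1) + 1*(2 + exp(2*I*pi/3))*conj(1) + 1*(2 + exp(-2*I*pi/3))*conj(1)]
      = (1/3)[(3) + (2 + exp(2*I*pi/3)) + (2 + exp(-2*I*pi/3))] = 6/3 = 2
  <chi_rho, chi_1> = (1/3)[1*(3)*conj(1) + 1*(2 + exp(2*I*pi/3))*conj(exp(2*I*pi/3)) + 1*(2 + exp(-2*I*pi/3))*conj(exp(-2*I*pi/3))]
      = (1/3)[(3) + (1 + 2*exp(-2*I*pi/3)) + (1 + 2*exp(2*I*pi/3))] = 3/3 = 1
  <chi_rho, chi_2> = (1/3)[1*(3)*conj(1) + 1*(2 + exp(2*I*pi/3))*conj(exp(-2*I*pi/3)) + 1*(2 + exp(-2*I*pi/3))*conj(exp(2*I*pi/3))]
      = (1/3)[(3) + (exp(-2*I*pi/3) + 2*exp(2*I*pi/3)) + (2*exp(-2*I*pi/3) + exp(2*I*pi/3))] = 0/3 = 0
(Exp terms are combined using exp(i*s)*conj(exp(i*t)) = exp(i*(s-t)), and sums of them are collapsed using the identity that for every m > 1 the m distinct m-th roots of unity sum to 0, e.g. 1 + exp(2*I*pi/3) + exp(-2*I*pi/3) = 0.)
Dimension check: dim(rho) = sum (mult * dim) = 2*1 + 1*1 + 0*1 = 3 = chi_rho(e) = 3.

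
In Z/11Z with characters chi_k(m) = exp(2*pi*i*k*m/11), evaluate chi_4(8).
chi_4(8) = zeta_11^32 = exp(-2*I*pi/11)

Proof sketch: chi_4(8) = zeta_11^(4*8) = zeta_11^32. Since zeta_11^11 = 1, this equals zeta_11^10 = exp(2*pi*i*10/11) = exp(-2*I*pi/11).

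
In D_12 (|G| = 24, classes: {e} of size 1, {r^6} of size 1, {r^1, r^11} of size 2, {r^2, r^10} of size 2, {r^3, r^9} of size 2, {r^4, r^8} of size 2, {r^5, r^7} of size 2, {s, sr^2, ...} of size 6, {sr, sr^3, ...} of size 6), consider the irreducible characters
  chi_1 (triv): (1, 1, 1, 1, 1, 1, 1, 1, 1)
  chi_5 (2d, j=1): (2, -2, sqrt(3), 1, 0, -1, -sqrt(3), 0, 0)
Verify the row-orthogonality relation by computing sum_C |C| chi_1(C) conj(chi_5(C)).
Sum = 0; so <chi_1, chi_5> = 0 (distinct irreducibles are orthogonal).

Derivation: Compute term by term over conjugacy classes (|C| * chi_1(C) * conj(chi_5(C))):
  1*(1)*conj(2) + 1*(1)*conj(-2) + 2*(1)*conj(sqrt(3)) + 2*(1)*conj(1) + 2*(1)*conj(0) + 2*(1)*conj(-1) + 2*(1)*conj(-sqrt(3)) + 6*(1)*conj(0) + 6*(1)*conj(0)
  = (2) + (-2) + (2*sqrt(3)) + (2) + (0) + (-2) + (-2*sqrt(3)) + (0) + (0)
  = 0.
Dividing by |G| = 24 gives 0/24 = 0, matching the row-orthogonality relation <chi_1, chi_5> = [chi_1 = chi_5].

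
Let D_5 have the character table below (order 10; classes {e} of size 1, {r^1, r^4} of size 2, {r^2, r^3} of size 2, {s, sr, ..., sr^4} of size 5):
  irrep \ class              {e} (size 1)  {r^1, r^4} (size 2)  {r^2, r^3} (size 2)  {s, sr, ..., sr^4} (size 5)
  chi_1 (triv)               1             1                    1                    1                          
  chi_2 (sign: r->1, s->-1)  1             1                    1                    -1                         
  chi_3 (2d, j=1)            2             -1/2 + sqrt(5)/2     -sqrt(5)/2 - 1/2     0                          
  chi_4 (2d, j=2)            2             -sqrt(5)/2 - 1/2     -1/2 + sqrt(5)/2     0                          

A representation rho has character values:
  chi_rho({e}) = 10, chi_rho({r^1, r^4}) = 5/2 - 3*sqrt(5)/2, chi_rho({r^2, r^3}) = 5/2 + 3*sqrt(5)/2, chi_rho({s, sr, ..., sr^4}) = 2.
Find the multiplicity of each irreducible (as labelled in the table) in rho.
Multiplicities: chi_1: 3, chi_2: 1, chi_3: 0, chi_4: 3.

Why: Use <chi_rho, chi> = (1/|G|) sum_C |C| * chi_rho(C) * conj(chi(C)) with |G| = 10 for each irreducible chi in the table:
  <chi_rho, chi_1> = (1/10)[1*(10)*conj(1) + 2*(5/2 - 3*sqrt(5)/2)*conj(1) + 2*(5/2 + 3*sqrt(5)/2)*conj(1) + 5*(2)*conj(1)]
      = (1/10)[(10) + (5 - 3*sqrt(5)) + (5 + 3*sqrt(5)) + (10)] = 30/10 = 3
  <chi_rho, chi_2> = (1/10)[1*(10)*conj(1) + 2*(5/2 - 3*sqrt(5)/2)*conj(1) + 2*(5/2 + 3*sqrt(5)/2)*conj(1) + 5*(2)*conj(-1)]
      = (1/10)[(10) + (5 - 3*sqrt(5)) + (5 + 3*sqrt(5)) + (-10)] = 10/10 = 1
  <chi_rho, chi_3> = (1/10)[1*(10)*conj(2) + 2*(5/2 - 3*sqrt(5)/2)*conj(-1/2 + sqrt(5)/2) + 2*(5/2 + 3*sqrt(5)/2)*conj(-sqrt(5)/2 - 1/2) + 5*(2)*conj(0)]
      = (1/10)[(20) + (-10 + 4*sqrt(5)) + (-10 - 4*sqrt(5)) + (0)] = 0/10 = 0
  <chi_rho, chi_4> = (1/10)[1*(10)*conj(2) + 2*(5/2 - 3*sqrt(5)/2)*conj(-sqrt(5)/2 - 1/2) + 2*(5/2 + 3*sqrt(5)/2)*conj(-1/2 + sqrt(5)/2) + 5*(2)*conj(0)]
      = (1/10)[(20) + (5 - sqrt(5)) + (sqrt(5) + 5) + (0)] = 30/10 = 3
Dimension check: dim(rho) = sum (mult * dim) = 3*1 + 1*1 + 0*2 + 3*2 = 10 = chi_rho(e) = 10.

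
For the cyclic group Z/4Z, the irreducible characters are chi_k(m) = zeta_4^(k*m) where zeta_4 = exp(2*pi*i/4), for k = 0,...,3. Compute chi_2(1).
chi_2(1) = zeta_4^2 = -1

Explanation: chi_2(1) = zeta_4^(2*1) = zeta_4^2. Since zeta_4^4 = 1, this equals zeta_4^2 = exp(2*pi*i*2/4) = -1.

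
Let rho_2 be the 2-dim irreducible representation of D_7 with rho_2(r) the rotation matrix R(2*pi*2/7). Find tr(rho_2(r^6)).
chi_{rho_2}(r^6) = 2*cos(2*pi*2*6/7) = -2*cos(3*pi/7)

Details: rho_2(r^6) is rotation by angle 2*pi*2*6/7, whose trace is 2*cos(2*pi*2*6/7) = -2*cos(3*pi/7).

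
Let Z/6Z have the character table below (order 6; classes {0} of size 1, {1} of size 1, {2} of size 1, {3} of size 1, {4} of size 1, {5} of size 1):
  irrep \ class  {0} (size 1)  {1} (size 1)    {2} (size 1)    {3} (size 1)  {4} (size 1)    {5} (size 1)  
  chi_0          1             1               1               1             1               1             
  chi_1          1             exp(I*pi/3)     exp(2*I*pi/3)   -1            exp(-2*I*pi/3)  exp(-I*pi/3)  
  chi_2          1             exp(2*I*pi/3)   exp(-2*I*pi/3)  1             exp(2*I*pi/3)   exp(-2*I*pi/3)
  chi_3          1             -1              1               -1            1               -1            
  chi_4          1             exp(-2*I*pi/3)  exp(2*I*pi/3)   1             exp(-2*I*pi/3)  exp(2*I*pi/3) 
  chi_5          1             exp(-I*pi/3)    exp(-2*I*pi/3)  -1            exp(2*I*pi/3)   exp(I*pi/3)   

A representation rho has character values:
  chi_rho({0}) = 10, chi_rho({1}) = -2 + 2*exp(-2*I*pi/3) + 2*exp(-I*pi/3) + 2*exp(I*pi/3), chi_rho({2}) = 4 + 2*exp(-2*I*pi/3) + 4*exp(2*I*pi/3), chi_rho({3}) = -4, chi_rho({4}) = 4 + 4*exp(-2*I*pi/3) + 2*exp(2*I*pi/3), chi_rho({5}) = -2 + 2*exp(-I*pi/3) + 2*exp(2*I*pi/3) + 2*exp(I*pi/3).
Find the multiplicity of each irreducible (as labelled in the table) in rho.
Multiplicities: chi_0: 1, chi_1: 2, chi_2: 0, chi_3: 3, chi_4: 2, chi_5: 2.

Explanation: Use <chi_rho, chi> = (1/|G|) sum_C |C| * chi_rho(C) * conj(chi(C)) with |G| = 6 for each irreducible chi in the table:
  <chi_rho, chi_0> = (1/6)[1*(10)*conj(1) + 1*(-2 + 2*exp(-2*I*pi/3) + 2*exp(-I*pi/3) + 2*exp(I*pi/3))*conj(1) + 1*(4 + 2*exp(-2*I*pi/3) + 4*exp(2*I*pi/3))*conj(1) + 1*(-4)*conj(1) + 1*(4 + 4*exp(-2*I*pi/3) + 2*exp(2*I*pi/3))*conj(1) + 1*(-2 + 2*exp(-I*pi/3) + 2*exp(2*I*pi/3) + 2*exp(I*pi/3))*conj(1)]
      = (1/6)[(10) + (-2 + 2*exp(-2*I*pi/3) + 2*exp(-I*pi/3) + 2*exp(I*pi/3)) + (4 + 2*exp(-2*I*pi/3) + 4*exp(2*I*pi/3)) + (-4) + (4 + 4*exp(-2*I*pi/3) + 2*exp(2*I*pi/3)) + (-2 + 2*exp(-I*pi/3) + 2*exp(2*I*pi/3) + 2*exp(I*pi/3))] = 6/6 = 1
  <chi_rho, chi_1> = (1/6)[1*(10)*conj(1) + 1*(-2 + 2*exp(-2*I*pi/3) + 2*exp(-I*pi/3) + 2*exp(I*pi/3))*conj(exp(I*pi/3)) + 1*(4 + 2*exp(-2*I*pi/3) + 4*exp(2*I*pi/3))*conj(exp(2*I*pi/3)) + 1*(-4)*conj(-1) + 1*(4 + 4*exp(-2*I*pi/3) + 2*exp(2*I*pi/3))*conj(exp(-2*I*pi/3)) + 1*(-2 + 2*exp(-I*pi/3) + 2*exp(2*I*pi/3) + 2*exp(I*pi/3))*conj(exp(-I*pi/3))]
      = (1/6)[(10) + (-2) + (4 + 4*exp(-2*I*pi/3) + 2*exp(2*I*pi/3)) + (4) + (4 + 2*exp(-2*I*pi/3) + 4*exp(2*I*pi/3)) + (-2)] = 12/6 = 2
  <chi_rho, chi_2> = (1/6)[1*(10)*conj(1) + 1*(-2 + 2*exp(-2*I*pi/3) + 2*exp(-I*pi/3) + 2*exp(I*pi/3))*conj(exp(2*I*pi/3)) + 1*(4 + 2*exp(-2*I*pi/3) + 4*exp(2*I*pi/3))*conj(exp(-2*I*pi/3)) + 1*(-4)*conj(1) + 1*(4 + 4*exp(-2*I*pi/3) + 2*exp(2*I*pi/3))*conj(exp(2*I*pi/3)) + 1*(-2 + 2*exp(-I*pi/3) + 2*exp(2*I*pi/3) + 2*exp(I*pi/3))*conj(exp(-2*I*pi/3))]
      = (1/6)[(10) + (-2 + 2*exp(-I*pi/3) + 2*exp(2*I*pi/3) - 2*exp(-2*I*pi/3)) + (-2) + (-4) + (-2) + (-2 + 2*exp(-2*I*pi/3) - 2*exp(2*I*pi/3) + 2*exp(I*pi/3))] = 0/6 = 0
  <chi_rho, chi_3> = (1/6)[1*(10)*conj(1) + 1*(-2 + 2*exp(-2*I*pi/3) + 2*exp(-I*pi/3) + 2*exp(I*pi/3))*conj(-1) + 1*(4 + 2*exp(-2*I*pi/3) + 4*exp(2*I*pi/3))*conj(1) + 1*(-4)*conj(-1) + 1*(4 + 4*exp(-2*I*pi/3) + 2*exp(2*I*pi/3))*conj(1) + 1*(-2 + 2*exp(-I*pi/3) + 2*exp(2*I*pi/3) + 2*exp(I*pi/3))*conj(-1)]
      = (1/6)[(10) + (2 - 2*exp(I*pi/3) - 2*exp(-I*pi/3) - 2*exp(-2*I*pi/3)) + (4 + 2*exp(-2*I*pi/3) + 4*exp(2*I*pi/3)) + (4) + (4 + 4*exp(-2*I*pi/3) + 2*exp(2*I*pi/3)) + (2 - 2*exp(I*pi/3) - 2*exp(2*I*pi/3) - 2*exp(-I*pi/3))] = 18/6 = 3
  <chi_rho, chi_4> = (1/6)[1*(10)*conj(1) + 1*(-2 + 2*exp(-2*I*pi/3) + 2*exp(-I*pi/3) + 2*exp(I*pi/3))*conj(exp(-2*I*pi/3)) + 1*(4 + 2*exp(-2*I*pi/3) + 4*exp(2*I*pi/3))*conj(exp(2*I*pi/3)) + 1*(-4)*conj(1) + 1*(4 + 4*exp(-2*I*pi/3) + 2*exp(2*I*pi/3))*conj(exp(-2*I*pi/3)) + 1*(-2 + 2*exp(-I*pi/3) + 2*exp(2*I*pi/3) + 2*exp(I*pi/3))*conj(exp(2*I*pi/3))]
      = (1/6)[(10) + (2) + (4 + 4*exp(-2*I*pi/3) + 2*exp(2*I*pi/3)) + (-4) + (4 + 2*exp(-2*I*pi/3) + 4*exp(2*I*pi/3)) + (2)] = 12/6 = 2
  <chi_rho, chi_5> = (1/6)[1*(10)*conj(1) + 1*(-2 + 2*exp(-2*I*pi/3) + 2*exp(-I*pi/3) + 2*exp(I*pi/3))*conj(exp(-I*pi/3)) + 1*(4 + 2*exp(-2*I*pi/3) + 4*exp(2*I*pi/3))*conj(exp(-2*I*pi/3)) + 1*(-4)*conj(-1) + 1*(4 + 4*exp(-2*I*pi/3) + 2*exp(2*I*pi/3))*conj(exp(2*I*pi/3)) + 1*(-2 + 2*exp(-I*pi/3) + 2*exp(2*I*pi/3) + 2*exp(I*pi/3))*conj(exp(I*pi/3))]
      = (1/6)[(10) + (2 - 2*exp(I*pi/3) + 2*exp(-I*pi/3) + 2*exp(2*I*pi/3)) + (-2) + (4) + (-2) + (2 + 2*exp(-2*I*pi/3) - 2*exp(-I*pi/3) + 2*exp(I*pi/3))] = 12/6 = 2
(Exp terms are combined using exp(i*s)*conj(exp(i*t)) = exp(i*(s-t)), and sums of them are collapsed using the identity that for every m > 1 the m distinct m-th roots of unity sum to 0, e.g. 1 + exp(2*I*pi/3) + exp(-2*I*pi/3) = 0.)
Dimension check: dim(rho) = sum (mult * dim) = 1*1 + 2*1 + 0*1 + 3*1 + 2*1 + 2*1 = 10 = chi_rho(e) = 10.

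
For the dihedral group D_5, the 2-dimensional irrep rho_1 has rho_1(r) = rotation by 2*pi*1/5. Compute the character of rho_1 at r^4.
chi_{rho_1}(r^4) = 2*cos(2*pi*1*4/5) = -1/2 + sqrt(5)/2

Argument: rho_1(r^4) is rotation by angle 2*pi*1*4/5, whose trace is 2*cos(2*pi*1*4/5) = -1/2 + sqrt(5)/2.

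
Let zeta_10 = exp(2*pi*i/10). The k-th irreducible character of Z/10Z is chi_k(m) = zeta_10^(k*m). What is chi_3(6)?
chi_3(6) = zeta_10^18 = exp(-2*I*pi/5)

Working: chi_3(6) = zeta_10^(3*6) = zeta_10^18. Since zeta_10^10 = 1, this equals zeta_10^8 = exp(2*pi*i*8/10) = exp(-2*I*pi/5).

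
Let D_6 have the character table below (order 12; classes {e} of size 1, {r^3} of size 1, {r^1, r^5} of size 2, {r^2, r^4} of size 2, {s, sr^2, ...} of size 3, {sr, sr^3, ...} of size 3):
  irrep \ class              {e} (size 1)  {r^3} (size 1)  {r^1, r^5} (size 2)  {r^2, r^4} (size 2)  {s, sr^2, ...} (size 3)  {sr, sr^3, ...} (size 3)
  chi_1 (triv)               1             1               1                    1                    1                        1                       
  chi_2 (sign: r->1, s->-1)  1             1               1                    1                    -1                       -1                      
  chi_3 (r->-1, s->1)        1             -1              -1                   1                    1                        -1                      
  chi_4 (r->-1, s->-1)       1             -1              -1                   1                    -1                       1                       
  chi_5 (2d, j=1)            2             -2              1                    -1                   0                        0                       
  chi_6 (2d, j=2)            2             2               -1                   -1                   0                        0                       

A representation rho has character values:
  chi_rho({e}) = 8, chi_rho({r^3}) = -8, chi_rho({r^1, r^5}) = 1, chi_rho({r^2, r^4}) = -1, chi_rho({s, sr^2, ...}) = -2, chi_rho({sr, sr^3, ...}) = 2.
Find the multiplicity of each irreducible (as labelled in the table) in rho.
Multiplicities: chi_1: 0, chi_2: 0, chi_3: 0, chi_4: 2, chi_5: 3, chi_6: 0.

Proof sketch: Use <chi_rho, chi> = (1/|G|) sum_C |C| * chi_rho(C) * conj(chi(C)) with |G| = 12 for each irreducible chi in the table:
  <chi_rho, chi_1> = (1/12)[1*(8)*conj(1) + 1*(-8)*conj(1) + 2*(1)*conj(1) + 2*(-1)*conj(1) + 3*(-2)*conj(1) + 3*(2)*conj(1)]
      = (1/12)[(8) + (-8) + (2) + (-2) + (-6) + (6)] = 0/12 = 0
  <chi_rho, chi_2> = (1/12)[1*(8)*conj(1) + 1*(-8)*conj(1) + 2*(1)*conj(1) + 2*(-1)*conj(1) + 3*(-2)*conj(-1) + 3*(2)*conj(-1)]
      = (1/12)[(8) + (-8) + (2) + (-2) + (6) + (-6)] = 0/12 = 0
  <chi_rho, chi_3> = (1/12)[1*(8)*conj(1) + 1*(-8)*conj(-1) + 2*(1)*conj(-1) + 2*(-1)*conj(1) + 3*(-2)*conj(1) + 3*(2)*conj(-1)]
      = (1/12)[(8) + (8) + (-2) + (-2) + (-6) + (-6)] = 0/12 = 0
  <chi_rho, chi_4> = (1/12)[1*(8)*conj(1) + 1*(-8)*conj(-1) + 2*(1)*conj(-1) + 2*(-1)*conj(1) + 3*(-2)*conj(-1) + 3*(2)*conj(1)]
      = (1/12)[(8) + (8) + (-2) + (-2) + (6) + (6)] = 24/12 = 2
  <chi_rho, chi_5> = (1/12)[1*(8)*conj(2) + 1*(-8)*conj(-2) + 2*(1)*conj(1) + 2*(-1)*conj(-1) + 3*(-2)*conj(0) + 3*(2)*conj(0)]
      = (1/12)[(16) + (16) + (2) + (2) + (0) + (0)] = 36/12 = 3
  <chi_rho, chi_6> = (1/12)[1*(8)*conj(2) + 1*(-8)*conj(2) + 2*(1)*conj(-1) + 2*(-1)*conj(-1) + 3*(-2)*conj(0) + 3*(2)*conj(0)]
      = (1/12)[(16) + (-16) + (-2) + (2) + (0) + (0)] = 0/12 = 0
Dimension check: dim(rho) = sum (mult * dim) = 0*1 + 0*1 + 0*1 + 2*1 + 3*2 + 0*2 = 8 = chi_rho(e) = 8.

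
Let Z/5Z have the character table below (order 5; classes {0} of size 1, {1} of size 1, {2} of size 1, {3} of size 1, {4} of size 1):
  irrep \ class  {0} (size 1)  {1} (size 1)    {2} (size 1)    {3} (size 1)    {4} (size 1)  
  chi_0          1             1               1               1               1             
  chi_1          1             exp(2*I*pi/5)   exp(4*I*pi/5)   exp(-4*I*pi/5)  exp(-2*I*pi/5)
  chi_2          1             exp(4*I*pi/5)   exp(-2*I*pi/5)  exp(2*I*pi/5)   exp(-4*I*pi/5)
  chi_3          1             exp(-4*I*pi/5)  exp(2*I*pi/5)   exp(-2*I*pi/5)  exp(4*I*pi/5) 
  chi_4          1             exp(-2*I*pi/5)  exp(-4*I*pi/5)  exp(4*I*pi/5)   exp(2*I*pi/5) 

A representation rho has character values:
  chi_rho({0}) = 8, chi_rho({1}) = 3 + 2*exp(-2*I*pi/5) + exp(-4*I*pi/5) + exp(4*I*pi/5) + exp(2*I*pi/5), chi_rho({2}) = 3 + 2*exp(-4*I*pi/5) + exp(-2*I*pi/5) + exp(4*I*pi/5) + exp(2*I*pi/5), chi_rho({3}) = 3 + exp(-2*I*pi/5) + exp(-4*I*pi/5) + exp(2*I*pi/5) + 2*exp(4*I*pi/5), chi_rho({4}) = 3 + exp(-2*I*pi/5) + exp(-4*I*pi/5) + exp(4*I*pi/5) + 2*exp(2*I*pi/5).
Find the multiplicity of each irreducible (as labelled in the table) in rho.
Multiplicities: chi_0: 3, chi_1: 1, chi_2: 1, chi_3: 1, chi_4: 2.

Details: Use <chi_rho, chi> = (1/|G|) sum_C |C| * chi_rho(C) * conj(chi(C)) with |G| = 5 for each irreducible chi in the table:
  <chi_rho, chi_0> = (1/5)[1*(8)*conj(1) + 1*(3 + 2*exp(-2*I*pi/5) + exp(-4*I*pi/5) + exp(4*I*pi/5) + exp(2*I*pi/5))*conj(1) + 1*(3 + 2*exp(-4*I*pi/5) + exp(-2*I*pi/5) + exp(4*I*pi/5) + exp(2*I*pi/5))*conj(1) + 1*(3 + exp(-2*I*pi/5) + exp(-4*I*pi/5) + exp(2*I*pi/5) + 2*exp(4*I*pi/5))*conj(1) + 1*(3 + exp(-2*I*pi/5) + exp(-4*I*pi/5) + exp(4*I*pi/5) + 2*exp(2*I*pi/5))*conj(1)]
      = (1/5)[(8) + (3 + 2*exp(-2*I*pi/5) + exp(-4*I*pi/5) + exp(4*I*pi/5) + exp(2*I*pi/5)) + (3 + 2*exp(-4*I*pi/5) + exp(-2*I*pi/5) + exp(4*I*pi/5) + exp(2*I*pi/5)) + (3 + exp(-2*I*pi/5) + exp(-4*I*pi/5) + exp(2*I*pi/5) + 2*exp(4*I*pi/5)) + (3 + exp(-2*I*pi/5) + exp(-4*I*pi/5) + exp(4*I*pi/5) + 2*exp(2*I*pi/5))] = 15/5 = 3
  <chi_rho, chi_1> = (1/5)[1*(8)*conj(1) + 1*(3 + 2*exp(-2*I*pi/5) + exp(-4*I*pi/5) + exp(4*I*pi/5) + exp(2*I*pi/5))*conj(exp(2*I*pi/5)) + 1*(3 + 2*exp(-4*I*pi/5) + exp(-2*I*pi/5) + exp(4*I*pi/5) + exp(2*I*pi/5))*conj(exp(4*I*pi/5)) + 1*(3 + exp(-2*I*pi/5) + exp(-4*I*pi/5) + exp(2*I*pi/5) + 2*exp(4*I*pi/5))*conj(exp(-4*I*pi/5)) + 1*(3 + exp(-2*I*pi/5) + exp(-4*I*pi/5) + exp(4*I*pi/5) + 2*exp(2*I*pi/5))*conj(exp(-2*I*pi/5))]
      = (1/5)[(8) + (1 + 3*exp(-2*I*pi/5) + 2*exp(-4*I*pi/5) + exp(4*I*pi/5) + exp(2*I*pi/5)) + (1 + 3*exp(-4*I*pi/5) + exp(-2*I*pi/5) + exp(4*I*pi/5) + 2*exp(2*I*pi/5)) + (1 + 2*exp(-2*I*pi/5) + exp(-4*I*pi/5) + exp(2*I*pi/5) + 3*exp(4*I*pi/5)) + (1 + exp(-2*I*pi/5) + exp(-4*I*pi/5) + 2*exp(4*I*pi/5) + 3*exp(2*I*pi/5))] = 5/5 = 1
  <chi_rho, chi_2> = (1/5)[1*(8)*conj(1) + 1*(3 + 2*exp(-2*I*pi/5) + exp(-4*I*pi/5) + exp(4*I*pi/5) + exp(2*I*pi/5))*conj(exp(4*I*pi/5)) + 1*(3 + 2*exp(-4*I*pi/5) + exp(-2*I*pi/5) + exp(4*I*pi/5) + exp(2*I*pi/5))*conj(exp(-2*I*pi/5)) + 1*(3 + exp(-2*I*pi/5) + exp(-4*I*pi/5) + exp(2*I*pi/5) + 2*exp(4*I*pi/5))*conj(exp(2*I*pi/5)) + 1*(3 + exp(-2*I*pi/5) + exp(-4*I*pi/5) + exp(4*I*pi/5) + 2*exp(2*I*pi/5))*conj(exp(-4*I*pi/5))]
      = (1/5)[(8) + (1 + 3*exp(-4*I*pi/5) + exp(-2*I*pi/5) + exp(2*I*pi/5) + 2*exp(4*I*pi/5)) + (1 + 2*exp(-2*I*pi/5) + exp(-4*I*pi/5) + exp(4*I*pi/5) + 3*exp(2*I*pi/5)) + (1 + 3*exp(-2*I*pi/5) + exp(-4*I*pi/5) + exp(4*I*pi/5) + 2*exp(2*I*pi/5)) + (1 + 2*exp(-4*I*pi/5) + exp(-2*I*pi/5) + exp(2*I*pi/5) + 3*exp(4*I*pi/5))] = 5/5 = 1
  <chi_rho, chi_3> = (1/5)[1*(8)*conj(1) + 1*(3 + 2*exp(-2*I*pi/5) + exp(-4*I*pi/5) + exp(4*I*pi/5) + exp(2*I*pi/5))*conj(exp(-4*I*pi/5)) + 1*(3 + 2*exp(-4*I*pi/5) + exp(-2*I*pi/5) + exp(4*I*pi/5) + exp(2*I*pi/5))*conj(exp(2*I*pi/5)) + 1*(3 + exp(-2*I*pi/5) + exp(-4*I*pi/5) + exp(2*I*pi/5) + 2*exp(4*I*pi/5))*conj(exp(-2*I*pi/5)) + 1*(3 + exp(-2*I*pi/5) + exp(-4*I*pi/5) + exp(4*I*pi/5) + 2*exp(2*I*pi/5))*conj(exp(4*I*pi/5))]
      = (1/5)[(8) + (1 + exp(-2*I*pi/5) + exp(-4*I*pi/5) + 3*exp(4*I*pi/5) + 2*exp(2*I*pi/5)) + (1 + 3*exp(-2*I*pi/5) + exp(-4*I*pi/5) + exp(2*I*pi/5) + 2*exp(4*I*pi/5)) + (1 + 2*exp(-4*I*pi/5) + exp(-2*I*pi/5) + exp(4*I*pi/5) + 3*exp(2*I*pi/5)) + (1 + 2*exp(-2*I*pi/5) + 3*exp(-4*I*pi/5) + exp(4*I*pi/5) + exp(2*I*pi/5))] = 5/5 = 1
  <chi_rho, chi_4> = (1/5)[1*(8)*conj(1) + 1*(3 + 2*exp(-2*I*pi/5) + exp(-4*I*pi/5) + exp(4*I*pi/5) + exp(2*I*pi/5))*conj(exp(-2*I*pi/5)) + 1*(3 + 2*exp(-4*I*pi/5) + exp(-2*I*pi/5) + exp(4*I*pi/5) + exp(2*I*pi/5))*conj(exp(-4*I*pi/5)) + 1*(3 + exp(-2*I*pi/5) + exp(-4*I*pi/5) + exp(2*I*pi/5) + 2*exp(4*I*pi/5))*conj(exp(4*I*pi/5)) + 1*(3 + exp(-2*I*pi/5) + exp(-4*I*pi/5) + exp(4*I*pi/5) + 2*exp(2*I*pi/5))*conj(exp(2*I*pi/5))]
      = (1/5)[(8) + (2 + exp(-2*I*pi/5) + exp(-4*I*pi/5) + exp(4*I*pi/5) + 3*exp(2*I*pi/5)) + (2 + exp(-2*I*pi/5) + exp(-4*I*pi/5) + exp(2*I*pi/5) + 3*exp(4*I*pi/5)) + (2 + 3*exp(-4*I*pi/5) + exp(-2*I*pi/5) + exp(4*I*pi/5) + exp(2*I*pi/5)) + (2 + 3*exp(-2*I*pi/5) + exp(-4*I*pi/5) + exp(4*I*pi/5) + exp(2*I*pi/5))] = 10/5 = 2
(Exp terms are combined using exp(i*s)*conj(exp(i*t)) = exp(i*(s-t)), and sums of them are collapsed using the identity that for every m > 1 the m distinct m-th roots of unity sum to 0, e.g. 1 + exp(2*I*pi/3) + exp(-2*I*pi/3) = 0.)
Dimension check: dim(rho) = sum (mult * dim) = 3*1 + 1*1 + 1*1 + 1*1 + 2*1 = 8 = chi_rho(e) = 8.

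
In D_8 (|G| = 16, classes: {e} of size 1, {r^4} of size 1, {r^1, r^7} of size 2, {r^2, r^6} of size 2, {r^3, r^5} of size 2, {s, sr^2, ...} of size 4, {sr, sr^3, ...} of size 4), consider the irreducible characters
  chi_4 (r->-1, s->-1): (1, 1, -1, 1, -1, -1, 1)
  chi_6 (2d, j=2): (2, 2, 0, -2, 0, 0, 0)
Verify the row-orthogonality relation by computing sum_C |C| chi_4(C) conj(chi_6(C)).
Sum = 0; so <chi_4, chi_6> = 0 (distinct irreducibles are orthogonal).

Compute term by term over conjugacy classes (|C| * chi_4(C) * conj(chi_6(C))):
  1*(1)*conj(2) + 1*(1)*conj(2) + 2*(-1)*conj(0) + 2*(1)*conj(-2) + 2*(-1)*conj(0) + 4*(-1)*conj(0) + 4*(1)*conj(0)
  = (2) + (2) + (0) + (-4) + (0) + (0) + (0)
  = 0.
Dividing by |G| = 16 gives 0/16 = 0, matching the row-orthogonality relation <chi_4, chi_6> = [chi_4 = chi_6].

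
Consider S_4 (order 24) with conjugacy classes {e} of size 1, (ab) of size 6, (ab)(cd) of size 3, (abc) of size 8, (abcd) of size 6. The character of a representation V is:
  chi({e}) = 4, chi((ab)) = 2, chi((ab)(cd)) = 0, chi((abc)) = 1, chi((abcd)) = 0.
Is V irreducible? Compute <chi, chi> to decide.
Not irreducible (reducible): <chi, chi> = 2 > 1.

Justification: <chi, chi> = (1/|G|) sum_C |C| * |chi(C)|^2 = (1/24)[1*|4|^2 + 6*|2|^2 + 3*|0|^2 + 8*|1|^2 + 6*|0|^2]
  = (1/24)[(16) + (24) + (0) + (8) + (0)] = 48/24 = 2.
A character is irreducible iff <chi, chi> = 1, so this representation is reducible.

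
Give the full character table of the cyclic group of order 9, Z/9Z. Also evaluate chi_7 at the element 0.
Character table of Z/9Z (irreps indexed chi_0,...,chi_8 with chi_k(m) = zeta_9^(k*m), zeta_9 = exp(2*pi*i/9)):
  irrep \ class  {0} (size 1)  {1} (size 1)    {2} (size 1)    {3} (size 1)    {4} (size 1)    {5} (size 1)    {6} (size 1)    {7} (size 1)    {8} (size 1)  
  chi_0          1             1               1               1               1               1               1               1               1             
  chi_1          1             exp(2*I*pi/9)   exp(4*I*pi/9)   exp(2*I*pi/3)   exp(8*I*pi/9)   exp(-8*I*pi/9)  exp(-2*I*pi/3)  exp(-4*I*pi/9)  exp(-2*I*pi/9)
  chi_2          1             exp(4*I*pi/9)   exp(8*I*pi/9)   exp(-2*I*pi/3)  exp(-2*I*pi/9)  exp(2*I*pi/9)   exp(2*I*pi/3)   exp(-8*I*pi/9)  exp(-4*I*pi/9)
  chi_3          1             exp(2*I*pi/3)   exp(-2*I*pi/3)  1               exp(2*I*pi/3)   exp(-2*I*pi/3)  1               exp(2*I*pi/3)   exp(-2*I*pi/3)
  chi_4          1             exp(8*I*pi/9)   exp(-2*I*pi/9)  exp(2*I*pi/3)   exp(-4*I*pi/9)  exp(4*I*pi/9)   exp(-2*I*pi/3)  exp(2*I*pi/9)   exp(-8*I*pi/9)
  chi_5          1             exp(-8*I*pi/9)  exp(2*I*pi/9)   exp(-2*I*pi/3)  exp(4*I*pi/9)   exp(-4*I*pi/9)  exp(2*I*pi/3)   exp(-2*I*pi/9)  exp(8*I*pi/9) 
  chi_6          1             exp(-2*I*pi/3)  exp(2*I*pi/3)   1               exp(-2*I*pi/3)  exp(2*I*pi/3)   1               exp(-2*I*pi/3)  exp(2*I*pi/3) 
  chi_7          1             exp(-4*I*pi/9)  exp(-8*I*pi/9)  exp(2*I*pi/3)   exp(2*I*pi/9)   exp(-2*I*pi/9)  exp(-2*I*pi/3)  exp(8*I*pi/9)   exp(4*I*pi/9) 
  chi_8          1             exp(-2*I*pi/9)  exp(-4*I*pi/9)  exp(-2*I*pi/3)  exp(-8*I*pi/9)  exp(8*I*pi/9)   exp(2*I*pi/3)   exp(4*I*pi/9)   exp(2*I*pi/9) 

Spot check: chi_7(0) = zeta_9^(7*0) = zeta_9^0 = 1.

Justification: Z/9Z is abelian, so all 9 irreducible complex representations are 1-dimensional. They are given by chi_k(m) = zeta_9^(k*m) for k = 0,...,8. Row orthogonality: sum_m chi_k(m) conj(chi_l(m)) = 9 * [k = l].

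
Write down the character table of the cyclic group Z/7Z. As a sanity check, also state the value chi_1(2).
Character table of Z/7Z (irreps indexed chi_0,...,chi_6 with chi_k(m) = zeta_7^(k*m), zeta_7 = exp(2*pi*i/7)):
  irrep \ class  {0} (size 1)  {1} (size 1)    {2} (size 1)    {3} (size 1)    {4} (size 1)    {5} (size 1)    {6} (size 1)  
  chi_0          1             1               1               1               1               1               1             
  chi_1          1             exp(2*I*pi/7)   exp(4*I*pi/7)   exp(6*I*pi/7)   exp(-6*I*pi/7)  exp(-4*I*pi/7)  exp(-2*I*pi/7)
  chi_2          1             exp(4*I*pi/7)   exp(-6*I*pi/7)  exp(-2*I*pi/7)  exp(2*I*pi/7)   exp(6*I*pi/7)   exp(-4*I*pi/7)
  chi_3          1             exp(6*I*pi/7)   exp(-2*I*pi/7)  exp(4*I*pi/7)   exp(-4*I*pi/7)  exp(2*I*pi/7)   exp(-6*I*pi/7)
  chi_4          1             exp(-6*I*pi/7)  exp(2*I*pi/7)   exp(-4*I*pi/7)  exp(4*I*pi/7)   exp(-2*I*pi/7)  exp(6*I*pi/7) 
  chi_5          1             exp(-4*I*pi/7)  exp(6*I*pi/7)   exp(2*I*pi/7)   exp(-2*I*pi/7)  exp(-6*I*pi/7)  exp(4*I*pi/7) 
  chi_6          1             exp(-2*I*pi/7)  exp(-4*I*pi/7)  exp(-6*I*pi/7)  exp(6*I*pi/7)   exp(4*I*pi/7)   exp(2*I*pi/7) 

Spot check: chi_1(2) = zeta_7^(1*2) = zeta_7^2 = exp(4*I*pi/7).

Argument: Z/7Z is abelian, so all 7 irreducible complex representations are 1-dimensional. They are given by chi_k(m) = zeta_7^(k*m) for k = 0,...,6. Row orthogonality: sum_m chi_k(m) conj(chi_l(m)) = 7 * [k = l].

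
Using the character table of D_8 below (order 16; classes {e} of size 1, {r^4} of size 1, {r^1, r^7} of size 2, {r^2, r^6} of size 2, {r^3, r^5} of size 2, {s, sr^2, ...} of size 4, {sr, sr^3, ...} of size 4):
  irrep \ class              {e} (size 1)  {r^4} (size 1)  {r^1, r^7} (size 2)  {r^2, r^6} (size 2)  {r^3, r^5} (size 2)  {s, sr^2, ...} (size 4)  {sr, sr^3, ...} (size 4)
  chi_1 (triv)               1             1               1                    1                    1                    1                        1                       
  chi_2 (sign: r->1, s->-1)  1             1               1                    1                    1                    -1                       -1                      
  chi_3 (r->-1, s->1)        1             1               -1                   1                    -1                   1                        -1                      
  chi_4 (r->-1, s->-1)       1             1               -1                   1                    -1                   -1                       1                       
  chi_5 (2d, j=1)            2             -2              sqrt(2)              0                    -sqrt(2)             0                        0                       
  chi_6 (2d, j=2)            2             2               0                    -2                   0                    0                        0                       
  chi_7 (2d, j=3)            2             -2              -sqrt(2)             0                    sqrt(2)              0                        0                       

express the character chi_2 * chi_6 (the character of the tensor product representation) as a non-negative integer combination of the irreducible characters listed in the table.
chi_2 tensor chi_6 = chi_6 (all other irreducibles have multiplicity 0).

Explanation: The character of a tensor product is the pointwise product (chi_2 * chi_6)(C) = chi_2(C) * chi_6(C):
  {e}: (1)*(2), {r^4}: (1)*(2), {r^1, r^7}: (1)*(0), {r^2, r^6}: (1)*(-2), {r^3, r^5}: (1)*(0), {s, sr^2, ...}: (-1)*(0), {sr, sr^3, ...}: (-1)*(0)
so (chi_2 * chi_6) takes values
  {e} -> 2, {r^4} -> 2, {r^1, r^7} -> 0, {r^2, r^6} -> -2, {r^3, r^5} -> 0, {s, sr^2, ...} -> 0, {sr, sr^3, ...} -> 0.
Now take the inner product of this character with each irreducible chi from the table, <chi_2*chi_6, chi> = (1/16) sum_C |C| (chi_2*chi_6)(C) conj(chi(C)):
  <chi_2*chi_6, chi_1> = (1/16)[1*(2)*conj(1) + 1*(2)*conj(1) + 2*(0)*conj(1) + 2*(-2)*conj(1) + 2*(0)*conj(1) + 4*(0)*conj(1) + 4*(0)*conj(1)]
      = (1/16)[(2) + (2) + (0) + (-4) + (0) + (0) + (0)] = 0/16 = 0
  <chi_2*chi_6, chi_2> = (1/16)[1*(2)*conj(1) + 1*(2)*conj(1) + 2*(0)*conj(1) + 2*(-2)*conj(1) + 2*(0)*conj(1) + 4*(0)*conj(-1) + 4*(0)*conj(-1)]
      = (1/16)[(2) + (2) + (0) + (-4) + (0) + (0) + (0)] = 0/16 = 0
  <chi_2*chi_6, chi_3> = (1/16)[1*(2)*conj(1) + 1*(2)*conj(1) + 2*(0)*conj(-1) + 2*(-2)*conj(1) + 2*(0)*conj(-1) + 4*(0)*conj(1) + 4*(0)*conj(-1)]
      = (1/16)[(2) + (2) + (0) + (-4) + (0) + (0) + (0)] = 0/16 = 0
  <chi_2*chi_6, chi_4> = (1/16)[1*(2)*conj(1) + 1*(2)*conj(1) + 2*(0)*conj(-1) + 2*(-2)*conj(1) + 2*(0)*conj(-1) + 4*(0)*conj(-1) + 4*(0)*conj(1)]
      = (1/16)[(2) + (2) + (0) + (-4) + (0) + (0) + (0)] = 0/16 = 0
  <chi_2*chi_6, chi_5> = (1/16)[1*(2)*conj(2) + 1*(2)*conj(-2) + 2*(0)*conj(sqrt(2)) + 2*(-2)*conj(0) + 2*(0)*conj(-sqrt(2)) + 4*(0)*conj(0) + 4*(0)*conj(0)]
      = (1/16)[(4) + (-4) + (0) + (0) + (0) + (0) + (0)] = 0/16 = 0
  <chi_2*chi_6, chi_6> = (1/16)[1*(2)*conj(2) + 1*(2)*conj(2) + 2*(0)*conj(0) + 2*(-2)*conj(-2) + 2*(0)*conj(0) + 4*(0)*conj(0) + 4*(0)*conj(0)]
      = (1/16)[(4) + (4) + (0) + (8) + (0) + (0) + (0)] = 16/16 = 1
  <chi_2*chi_6, chi_7> = (1/16)[1*(2)*conj(2) + 1*(2)*conj(-2) + 2*(0)*conj(-sqrt(2)) + 2*(-2)*conj(0) + 2*(0)*conj(sqrt(2)) + 4*(0)*conj(0) + 4*(0)*conj(0)]
      = (1/16)[(4) + (-4) + (0) + (0) + (0) + (0) + (0)] = 0/16 = 0
Hence the multiplicities are chi_6: 1. Dimension check: dim(chi_2)*dim(chi_6) = 1*2 = 2 and sum (mult * dim) = 1*2 = 2.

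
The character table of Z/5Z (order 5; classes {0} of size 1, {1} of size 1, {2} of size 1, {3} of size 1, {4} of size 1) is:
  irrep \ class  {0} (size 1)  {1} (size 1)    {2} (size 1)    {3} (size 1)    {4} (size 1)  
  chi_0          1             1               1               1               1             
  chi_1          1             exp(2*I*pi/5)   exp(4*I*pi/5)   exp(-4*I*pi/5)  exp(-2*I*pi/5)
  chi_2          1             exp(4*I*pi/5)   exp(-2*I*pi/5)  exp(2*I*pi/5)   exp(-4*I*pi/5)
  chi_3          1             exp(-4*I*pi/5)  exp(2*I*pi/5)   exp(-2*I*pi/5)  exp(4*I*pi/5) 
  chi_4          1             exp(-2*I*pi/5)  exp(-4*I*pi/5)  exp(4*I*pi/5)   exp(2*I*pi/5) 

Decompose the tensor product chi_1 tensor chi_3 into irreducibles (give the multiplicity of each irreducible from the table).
chi_1 tensor chi_3 = chi_4 (all other irreducibles have multiplicity 0).

Proof sketch: The character of a tensor product is the pointwise product (chi_1 * chi_3)(C) = chi_1(C) * chi_3(C):
  {0}: (1)*(1), {1}: (exp(2*I*pi/5))*(exp(-4*I*pi/5)), {2}: (exp(4*I*pi/5))*(exp(2*I*pi/5)), {3}: (exp(-4*I*pi/5))*(exp(-2*I*pi/5)), {4}: (exp(-2*I*pi/5))*(exp(4*I*pi/5))
so (chi_1 * chi_3) takes values
  {0} -> 1, {1} -> exp(-2*I*pi/5), {2} -> exp(-4*I*pi/5), {3} -> exp(4*I*pi/5), {4} -> exp(2*I*pi/5).
Now take the inner product of this character with each irreducible chi from the table, <chi_1*chi_3, chi> = (1/5) sum_C |C| (chi_1*chi_3)(C) conj(chi(C)):
  <chi_1*chi_3, chi_0> = (1/5)[1*(1)*conj(1) + 1*(exp(-2*I*pi/5))*conj(1) + 1*(exp(-4*I*pi/5))*conj(1) + 1*(exp(4*I*pi/5))*conj(1) + 1*(exp(2*I*pi/5))*conj(1)]
      = (1/5)[(1) + (exp(-2*I*pi/5)) + (exp(-4*I*pi/5)) + (exp(4*I*pi/5)) + (exp(2*I*pi/5))] = 0/5 = 0
  <chi_1*chi_3, chi_1> = (1/5)[1*(1)*conj(1) + 1*(exp(-2*I*pi/5))*conj(exp(2*I*pi/5)) + 1*(exp(-4*I*pi/5))*conj(exp(4*I*pi/5)) + 1*(exp(4*I*pi/5))*conj(exp(-4*I*pi/5)) + 1*(exp(2*I*pi/5))*conj(exp(-2*I*pi/5))]
      = (1/5)[(1) + (exp(-4*I*pi/5)) + (exp(2*I*pi/5)) + (exp(-2*I*pi/5)) + (exp(4*I*pi/5))] = 0/5 = 0
  <chi_1*chi_3, chi_2> = (1/5)[1*(1)*conj(1) + 1*(exp(-2*I*pi/5))*conj(exp(4*I*pi/5)) + 1*(exp(-4*I*pi/5))*conj(exp(-2*I*pi/5)) + 1*(exp(4*I*pi/5))*conj(exp(2*I*pi/5)) + 1*(exp(2*I*pi/5))*conj(exp(-4*I*pi/5))]
      = (1/5)[(1) + (exp(4*I*pi/5)) + (exp(-2*I*pi/5)) + (exp(2*I*pi/5)) + (exp(-4*I*pi/5))] = 0/5 = 0
  <chi_1*chi_3, chi_3> = (1/5)[1*(1)*conj(1) + 1*(exp(-2*I*pi/5))*conj(exp(-4*I*pi/5)) + 1*(exp(-4*I*pi/5))*conj(exp(2*I*pi/5)) + 1*(exp(4*I*pi/5))*conj(exp(-2*I*pi/5)) + 1*(exp(2*I*pi/5))*conj(exp(4*I*pi/5))]
      = (1/5)[(1) + (exp(2*I*pi/5)) + (exp(4*I*pi/5)) + (exp(-4*I*pi/5)) + (exp(-2*I*pi/5))] = 0/5 = 0
  <chi_1*chi_3, chi_4> = (1/5)[1*(1)*conj(1) + 1*(exp(-2*I*pi/5))*conj(exp(-2*I*pi/5)) + 1*(exp(-4*I*pi/5))*conj(exp(-4*I*pi/5)) + 1*(exp(4*I*pi/5))*conj(exp(4*I*pi/5)) + 1*(exp(2*I*pi/5))*conj(exp(2*I*pi/5))]
      = (1/5)[(1) + (1) + (1) + (1) + (1)] = 5/5 = 1
(Exp terms are combined using exp(i*s)*conj(exp(i*t)) = exp(i*(s-t)), and sums of them are collapsed using the identity that for every m > 1 the m distinct m-th roots of unity sum to 0, e.g. 1 + exp(2*I*pi/3) + exp(-2*I*pi/3) = 0.)
Hence the multiplicities are chi_4: 1. Dimension check: dim(chi_1)*dim(chi_3) = 1*1 = 1 and sum (mult * dim) = 1*1 = 1.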